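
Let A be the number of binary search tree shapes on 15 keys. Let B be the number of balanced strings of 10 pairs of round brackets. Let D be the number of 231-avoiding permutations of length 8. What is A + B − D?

9710211

There are C_n binary search tree shapes on n keys; with n = 15 that is C_15. So A = C_15 = 9694845.
Balanced strings of n pairs of brackets are counted by C_n; here n = 10. So B = C_10 = 16796.
For any fixed pattern of length 3, the pattern-avoiding permutations of [8] number C_8. So D = C_8 = 1430.
A + B − D = 9694845 + 16796 − 1430 = 9710211.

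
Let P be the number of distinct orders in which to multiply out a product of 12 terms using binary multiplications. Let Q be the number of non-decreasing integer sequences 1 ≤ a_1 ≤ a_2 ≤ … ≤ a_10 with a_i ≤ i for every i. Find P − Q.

41990

Bracketing 12 factors into binary products is counted by C_{12−1} = C_11. So P = C_11 = 58786.
Such sub-staircase sequences of length n are counted by C_n; here n = 10. So Q = C_10 = 16796.
P − Q = 58786 − 16796 = 41990.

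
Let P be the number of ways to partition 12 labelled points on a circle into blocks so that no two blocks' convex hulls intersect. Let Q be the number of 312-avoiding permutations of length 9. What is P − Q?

203150

The non-crossing partitions of [12] form a lattice of size C_12. So P = C_12 = 208012.
Permutations of [n] avoiding any single length-3 pattern are counted by C_n; here n = 9. So Q = C_9 = 4862.
P − Q = 208012 − 4862 = 203150.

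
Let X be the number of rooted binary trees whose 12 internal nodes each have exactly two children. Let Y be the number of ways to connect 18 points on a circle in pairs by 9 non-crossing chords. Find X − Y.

The number of full binary trees on 12 internal nodes is the Catalan number C_12. So X = C_12 = 208012.
Pairing 18 circle points by 9 non-crossing chords gives C_9 matchings. So Y = C_9 = 4862.
X − Y = 208012 − 4862 = 203150.

203150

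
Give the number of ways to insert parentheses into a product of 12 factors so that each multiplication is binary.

Ways to associate a product of 12 factors correspond to binary trees on 12 leaves, so the count is C_11.
C_11 = C(22,11)/12 = 705432/12 = 58786.

58786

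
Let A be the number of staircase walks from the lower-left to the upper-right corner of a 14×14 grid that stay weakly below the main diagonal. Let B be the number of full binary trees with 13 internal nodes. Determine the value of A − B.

Sub-diagonal monotone paths from (0,0) to (14,14) biject with Dyck paths of semilength 14, giving C_14. So A = C_14 = 2674440.
Full binary trees with n internal nodes are counted by C_n; here n = 13. So B = C_13 = 742900.
A − B = 2674440 − 742900 = 1931540.

1931540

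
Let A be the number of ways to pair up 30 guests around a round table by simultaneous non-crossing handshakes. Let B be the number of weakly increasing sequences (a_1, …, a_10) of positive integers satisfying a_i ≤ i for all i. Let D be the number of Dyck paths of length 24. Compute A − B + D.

9886061

With 30 = 2·15 people, non-crossing handshake pairings are non-crossing perfect matchings on a circle, counted by C_15. So A = C_15 = 9694845.
Weakly increasing sequences with a_i ≤ i biject with Dyck paths of semilength 10, so there are C_10. So B = C_10 = 16796.
Dyck paths of semilength n (length 2n) are counted by C_n; here n = 12. So D = C_12 = 208012.
A − B + D = 9694845 − 16796 + 208012 = 9886061.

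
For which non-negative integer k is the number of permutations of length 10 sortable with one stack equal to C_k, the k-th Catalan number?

10

Stack-sortable permutations are exactly the 231-avoiding ones, counted by C_n; here n = 10.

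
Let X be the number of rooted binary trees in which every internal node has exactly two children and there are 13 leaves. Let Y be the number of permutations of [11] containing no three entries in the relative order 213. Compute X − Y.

Full binary trees with 13 leaves have 13−1 = 12 internal nodes, so there are C_12 of them. So X = C_12 = 208012.
Permutations of [n] avoiding any single length-3 pattern are counted by C_n; here n = 11. So Y = C_11 = 58786.
X − Y = 208012 − 58786 = 149226.

149226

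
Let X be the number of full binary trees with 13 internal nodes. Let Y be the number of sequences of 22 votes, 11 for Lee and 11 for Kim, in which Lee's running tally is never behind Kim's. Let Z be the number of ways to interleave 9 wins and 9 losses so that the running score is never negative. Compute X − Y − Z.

679252

Full binary trees with n internal nodes are counted by C_n; here n = 13. So X = C_13 = 742900.
Reading a vote for the leader as '(' and for the other as ')' turns such a sequence into a balanced string of 11 pairs, so the count is C_11. So Y = C_11 = 58786.
Ballot sequences with n votes each where one side never trails are Dyck words, counted by C_n; here n = 9. So Z = C_9 = 4862.
X − Y − Z = 742900 − 58786 − 4862 = 679252.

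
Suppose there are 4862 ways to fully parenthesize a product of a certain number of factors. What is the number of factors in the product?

Parenthesizations of m factors are counted by C_{m−1}. Since C_9 = 4862, the index is 9.
So the index is 9, and the number of factors is 9 + 1 = 10.

10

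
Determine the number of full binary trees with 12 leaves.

58786

A full binary tree with L leaves has L−1 internal nodes and is counted by C_{L−1}; L = 12 gives C_11.
C_11 = C_10 · 2(2·10+1)/(10+2) = 16796 · 42/12 = 58786.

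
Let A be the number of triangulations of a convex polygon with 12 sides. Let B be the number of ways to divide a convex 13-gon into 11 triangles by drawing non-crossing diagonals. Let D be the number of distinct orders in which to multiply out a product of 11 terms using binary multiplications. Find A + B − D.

A convex 12-gon is triangulated into 10 triangles, and the number of such triangulations is the Catalan number C_{12−2} = C_10. So A = C_10 = 16796.
A convex 13-gon is triangulated into 11 triangles, and the number of such triangulations is the Catalan number C_{13−2} = C_11. So B = C_11 = 58786.
Parenthesizations of m factors correspond to full binary trees with m leaves, counted by C_{m−1}; m = 11 gives C_10. So D = C_10 = 16796.
A + B − D = 16796 + 58786 − 16796 = 58786.

58786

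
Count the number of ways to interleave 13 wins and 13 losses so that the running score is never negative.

742900

Reading a vote for the leader as '(' and for the other as ')' turns such a sequence into a balanced string of 13 pairs, so the count is C_13.
C_13 = C_12 · 2(2·12+1)/(12+2) = 208012 · 50/14 = 742900.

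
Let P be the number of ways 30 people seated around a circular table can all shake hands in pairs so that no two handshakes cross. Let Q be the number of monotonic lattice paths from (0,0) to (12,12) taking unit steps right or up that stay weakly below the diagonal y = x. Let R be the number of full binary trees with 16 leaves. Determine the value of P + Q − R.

208012

Non-crossing handshake pairings of 2n people are counted by C_n; 30 people gives n = 15. So P = C_15 = 9694845.
Sub-diagonal monotone paths from (0,0) to (12,12) biject with Dyck paths of semilength 12, giving C_12. So Q = C_12 = 208012.
A full binary tree with L leaves has L−1 internal nodes and is counted by C_{L−1}; L = 16 gives C_15. So R = C_15 = 9694845.
P + Q − R = 9694845 + 208012 − 9694845 = 208012.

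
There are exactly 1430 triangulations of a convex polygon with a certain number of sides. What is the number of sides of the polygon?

10

Triangulations of a convex m-gon are counted by C_{m−2}; 1430 = C_8.
So m − 2 = 8, giving m = 10 sides.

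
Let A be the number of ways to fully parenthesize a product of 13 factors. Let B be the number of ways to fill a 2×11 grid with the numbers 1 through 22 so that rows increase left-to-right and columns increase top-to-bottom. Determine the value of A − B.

Ways to associate a product of 13 factors correspond to binary trees on 13 leaves, so the count is C_12. So A = C_12 = 208012.
Standard Young tableaux of shape 2×n are counted by C_n; here n = 11. So B = C_11 = 58786.
A − B = 208012 − 58786 = 149226.

149226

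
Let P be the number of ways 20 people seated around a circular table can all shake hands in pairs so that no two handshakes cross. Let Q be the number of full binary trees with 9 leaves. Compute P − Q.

15366

With 20 = 2·10 people, non-crossing handshake pairings are non-crossing perfect matchings on a circle, counted by C_10. So P = C_10 = 16796.
A full binary tree with L leaves has L−1 internal nodes and is counted by C_{L−1}; L = 9 gives C_8. So Q = C_8 = 1430.
P − Q = 16796 − 1430 = 15366.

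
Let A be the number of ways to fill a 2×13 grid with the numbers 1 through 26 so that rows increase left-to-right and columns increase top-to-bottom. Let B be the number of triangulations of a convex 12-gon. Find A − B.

Standard Young tableaux of shape 2×n are counted by C_n; here n = 13. So A = C_13 = 742900.
Triangulations of a convex m-gon are counted by C_{m−2}; with m = 12 this is C_10. So B = C_10 = 16796.
A − B = 742900 − 16796 = 726104.

726104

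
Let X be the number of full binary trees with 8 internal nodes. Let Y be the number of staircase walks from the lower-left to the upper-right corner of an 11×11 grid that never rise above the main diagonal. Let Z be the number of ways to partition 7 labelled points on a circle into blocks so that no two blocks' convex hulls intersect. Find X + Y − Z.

Full binary trees with n internal nodes are counted by C_n; here n = 8. So X = C_8 = 1430.
Monotone paths in an n×n grid that stay weakly below the diagonal are counted by C_n; here n = 11. So Y = C_11 = 58786.
Non-crossing partitions of an n-element set are counted by C_n; here n = 7. So Z = C_7 = 429.
X + Y − Z = 1430 + 58786 − 429 = 59787.

59787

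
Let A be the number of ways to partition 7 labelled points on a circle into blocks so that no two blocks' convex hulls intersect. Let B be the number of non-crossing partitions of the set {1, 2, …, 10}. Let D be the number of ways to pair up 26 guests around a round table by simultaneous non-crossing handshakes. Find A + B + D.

760125

Non-crossing partitions of an n-element set are counted by C_n; here n = 7. So A = C_7 = 429.
The non-crossing partitions of [10] form a lattice of size C_10. So B = C_10 = 16796.
With 26 = 2·13 people, non-crossing handshake pairings are non-crossing perfect matchings on a circle, counted by C_13. So D = C_13 = 742900.
A + B + D = 429 + 16796 + 742900 = 760125.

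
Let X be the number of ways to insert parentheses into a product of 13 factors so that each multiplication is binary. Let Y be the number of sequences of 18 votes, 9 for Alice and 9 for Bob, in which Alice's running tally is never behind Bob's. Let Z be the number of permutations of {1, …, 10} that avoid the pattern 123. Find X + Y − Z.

Ways to associate a product of 13 factors correspond to binary trees on 13 leaves, so the count is C_12. So X = C_12 = 208012.
Ballot sequences with n votes each where one side never trails are Dyck words, counted by C_n; here n = 9. So Y = C_9 = 4862.
Permutations of [n] avoiding any single length-3 pattern are counted by C_n; here n = 10. So Z = C_10 = 16796.
X + Y − Z = 208012 + 4862 − 16796 = 196078.

196078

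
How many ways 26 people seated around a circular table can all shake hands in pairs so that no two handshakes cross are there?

With 26 = 2·13 people, non-crossing handshake pairings are non-crossing perfect matchings on a circle, counted by C_13.
C_13 = 742900.

742900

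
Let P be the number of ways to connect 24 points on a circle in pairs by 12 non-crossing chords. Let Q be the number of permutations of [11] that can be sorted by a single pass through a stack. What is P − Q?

149226

Non-crossing perfect matchings of 2n points on a circle are counted by C_n; with 24 points, n = 12. So P = C_12 = 208012.
By Knuth's characterisation, the stack-sortable permutations of length 11 are the 231-avoiders, numbering C_11. So Q = C_11 = 58786.
P − Q = 208012 − 58786 = 149226.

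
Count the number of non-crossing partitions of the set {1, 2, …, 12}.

208012

Non-crossing partitions of an n-element set are counted by C_n; here n = 12.
C_12 = 208012.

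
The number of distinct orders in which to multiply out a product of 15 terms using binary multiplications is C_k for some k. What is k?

Parenthesizations of m factors correspond to full binary trees with m leaves, counted by C_{m−1}; m = 15 gives C_14.

14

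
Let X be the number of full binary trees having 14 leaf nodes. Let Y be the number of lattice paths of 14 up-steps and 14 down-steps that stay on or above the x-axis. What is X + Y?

3417340

A full binary tree with L leaves has L−1 internal nodes and is counted by C_{L−1}; L = 14 gives C_13. So X = C_13 = 742900.
Dyck paths of semilength n (length 2n) are counted by C_n; here n = 14. So Y = C_14 = 2674440.
X + Y = 742900 + 2674440 = 3417340.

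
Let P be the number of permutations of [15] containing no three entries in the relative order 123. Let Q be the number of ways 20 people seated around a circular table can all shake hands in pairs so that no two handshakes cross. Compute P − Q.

9678049

For any fixed pattern of length 3, the pattern-avoiding permutations of [15] number C_15. So P = C_15 = 9694845.
With 20 = 2·10 people, non-crossing handshake pairings are non-crossing perfect matchings on a circle, counted by C_10. So Q = C_10 = 16796.
P − Q = 9694845 − 16796 = 9678049.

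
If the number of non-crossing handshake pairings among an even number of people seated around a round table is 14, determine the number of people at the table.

8

Non-crossing handshake pairings of 2n people are counted by C_n; 14 = C_4.
So n = 4, and there are 2n = 8 people.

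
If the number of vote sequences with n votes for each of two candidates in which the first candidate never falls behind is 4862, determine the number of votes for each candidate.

Such ballot sequences with n votes each are counted by C_n; 4862 = C_9.

9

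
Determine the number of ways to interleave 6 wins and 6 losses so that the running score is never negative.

Ballot sequences with n votes each where one side never trails are Dyck words, counted by C_n; here n = 6.
C_6 = C_5 · 2(2·5+1)/(5+2) = 42 · 22/7 = 132.

132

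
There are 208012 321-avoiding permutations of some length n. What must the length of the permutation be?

Permutations of [n] avoiding a fixed length-3 pattern are counted by C_n. Since C_12 = 208012, the index is 12.

12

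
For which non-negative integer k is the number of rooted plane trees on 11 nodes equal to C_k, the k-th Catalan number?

Rooted ordered (plane) trees on m nodes have m−1 edges and are counted by C_{m−1}; m = 11 gives C_10.

10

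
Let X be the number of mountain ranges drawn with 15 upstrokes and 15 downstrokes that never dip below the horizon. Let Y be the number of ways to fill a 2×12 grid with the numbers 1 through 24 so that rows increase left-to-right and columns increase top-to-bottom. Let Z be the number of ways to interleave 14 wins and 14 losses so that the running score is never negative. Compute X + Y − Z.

7228417

Dyck paths of semilength n (length 2n) are counted by C_n; here n = 15. So X = C_15 = 9694845.
By the hook-length formula (or a Dyck-path bijection), SYT of shape 2×12 number C_12. So Y = C_12 = 208012.
Ballot sequences with n votes each where one side never trails are Dyck words, counted by C_n; here n = 14. So Z = C_14 = 2674440.
X + Y − Z = 9694845 + 208012 − 2674440 = 7228417.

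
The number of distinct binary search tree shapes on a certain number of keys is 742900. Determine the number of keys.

Binary search tree shapes on n keys are counted by C_n. The Catalan number equal to 742900 is C_13.

13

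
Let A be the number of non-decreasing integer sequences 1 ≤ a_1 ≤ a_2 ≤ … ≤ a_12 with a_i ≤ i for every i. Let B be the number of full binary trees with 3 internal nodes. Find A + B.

208017

Such sub-staircase sequences of length n are counted by C_n; here n = 12. So A = C_12 = 208012.
Full binary trees with n internal nodes are counted by C_n; here n = 3. So B = C_3 = 5.
A + B = 208012 + 5 = 208017.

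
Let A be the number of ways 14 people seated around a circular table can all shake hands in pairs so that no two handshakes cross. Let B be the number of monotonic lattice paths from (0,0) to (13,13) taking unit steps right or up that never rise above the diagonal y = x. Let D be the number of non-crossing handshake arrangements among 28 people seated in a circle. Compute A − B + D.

1931969

With 14 = 2·7 people, non-crossing handshake pairings are non-crossing perfect matchings on a circle, counted by C_7. So A = C_7 = 429.
Sub-diagonal monotone paths from (0,0) to (13,13) biject with Dyck paths of semilength 13, giving C_13. So B = C_13 = 742900.
With 28 = 2·14 people, non-crossing handshake pairings are non-crossing perfect matchings on a circle, counted by C_14. So D = C_14 = 2674440.
A − B + D = 429 − 742900 + 2674440 = 1931969.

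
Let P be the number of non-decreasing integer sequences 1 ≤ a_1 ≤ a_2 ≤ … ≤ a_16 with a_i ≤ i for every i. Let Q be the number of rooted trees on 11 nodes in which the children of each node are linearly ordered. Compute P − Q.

Weakly increasing sequences with a_i ≤ i biject with Dyck paths of semilength 16, so there are C_16. So P = C_16 = 35357670.
Rooted ordered (plane) trees on m nodes have m−1 edges and are counted by C_{m−1}; m = 11 gives C_10. So Q = C_10 = 16796.
P − Q = 35357670 − 16796 = 35340874.

35340874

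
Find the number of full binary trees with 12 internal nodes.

The number of full binary trees on 12 internal nodes is the Catalan number C_12.
C_12 = C(24,12)/13 = 2704156/13 = 208012.

208012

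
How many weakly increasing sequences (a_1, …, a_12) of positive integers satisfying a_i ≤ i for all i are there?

Such sub-staircase sequences of length n are counted by C_n; here n = 12.
C_12 = C(24,12)/13 = 2704156/13 = 208012.

208012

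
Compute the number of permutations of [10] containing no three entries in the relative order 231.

16796

Permutations of [n] avoiding any single length-3 pattern are counted by C_n; here n = 10.
C_10 = 16796.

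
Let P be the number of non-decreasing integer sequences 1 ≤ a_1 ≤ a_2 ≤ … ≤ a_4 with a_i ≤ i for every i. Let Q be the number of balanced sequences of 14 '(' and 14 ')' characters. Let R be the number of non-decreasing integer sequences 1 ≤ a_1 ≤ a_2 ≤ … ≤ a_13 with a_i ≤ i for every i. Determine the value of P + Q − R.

Weakly increasing sequences with a_i ≤ i biject with Dyck paths of semilength 4, so there are C_4. So P = C_4 = 14.
With 14 pairs the number of balanced bracket strings is the Catalan number C_14. So Q = C_14 = 2674440.
Weakly increasing sequences with a_i ≤ i biject with Dyck paths of semilength 13, so there are C_13. So R = C_13 = 742900.
P + Q − R = 14 + 2674440 − 742900 = 1931554.

1931554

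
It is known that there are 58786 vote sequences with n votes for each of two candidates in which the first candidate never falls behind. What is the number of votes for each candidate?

Such ballot sequences with n votes each are counted by C_n. Since C_11 = 58786, the index is 11.

11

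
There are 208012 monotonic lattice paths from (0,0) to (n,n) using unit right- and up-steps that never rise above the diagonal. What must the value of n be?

Such diagonal-avoiding paths in an n×n grid are counted by C_n; 208012 = C_12.

12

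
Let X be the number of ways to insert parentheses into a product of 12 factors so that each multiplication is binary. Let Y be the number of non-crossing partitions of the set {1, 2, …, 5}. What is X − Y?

58744

Ways to associate a product of 12 factors correspond to binary trees on 12 leaves, so the count is C_11. So X = C_11 = 58786.
The non-crossing partitions of [5] form a lattice of size C_5. So Y = C_5 = 42.
X − Y = 58786 − 42 = 58744.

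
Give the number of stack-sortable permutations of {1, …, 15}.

9694845

Stack-sortable permutations are exactly the 231-avoiding ones, counted by C_n; here n = 15.
C_15 = C(30,15)/16 = 155117520/16 = 9694845.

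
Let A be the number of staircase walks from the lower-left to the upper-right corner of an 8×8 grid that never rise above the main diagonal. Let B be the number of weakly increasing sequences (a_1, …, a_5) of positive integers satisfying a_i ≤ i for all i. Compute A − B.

Sub-diagonal monotone paths from (0,0) to (8,8) biject with Dyck paths of semilength 8, giving C_8. So A = C_8 = 1430.
Weakly increasing sequences with a_i ≤ i biject with Dyck paths of semilength 5, so there are C_5. So B = C_5 = 42.
A − B = 1430 − 42 = 1388.

1388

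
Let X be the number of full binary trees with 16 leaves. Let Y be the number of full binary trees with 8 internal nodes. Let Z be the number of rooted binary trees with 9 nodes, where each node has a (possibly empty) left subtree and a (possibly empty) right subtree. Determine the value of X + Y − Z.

9691413

Full binary trees with 16 leaves have 16−1 = 15 internal nodes, so there are C_15 of them. So X = C_15 = 9694845.
Full binary trees with n internal nodes are counted by C_n; here n = 8. So Y = C_8 = 1430.
Rooted binary trees with 9 nodes (each child slot possibly empty) number C_9. So Z = C_9 = 4862.
X + Y − Z = 9694845 + 1430 − 4862 = 9691413.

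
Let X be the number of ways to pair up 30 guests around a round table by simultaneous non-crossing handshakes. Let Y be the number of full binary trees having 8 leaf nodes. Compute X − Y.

Non-crossing handshake pairings of 2n people are counted by C_n; 30 people gives n = 15. So X = C_15 = 9694845.
Full binary trees with 8 leaves have 8−1 = 7 internal nodes, so there are C_7 of them. So Y = C_7 = 429.
X − Y = 9694845 − 429 = 9694416.

9694416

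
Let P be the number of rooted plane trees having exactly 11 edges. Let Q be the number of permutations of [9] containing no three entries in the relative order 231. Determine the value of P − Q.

53924

Rooted ordered trees with n edges are counted by C_n; here n = 11. So P = C_11 = 58786.
For any fixed pattern of length 3, the pattern-avoiding permutations of [9] number C_9. So Q = C_9 = 4862.
P − Q = 58786 − 4862 = 53924.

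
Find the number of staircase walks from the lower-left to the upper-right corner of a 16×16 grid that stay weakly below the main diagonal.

Monotone paths in an n×n grid that stay weakly below the diagonal are counted by C_n; here n = 16.
C_16 = 35357670.

35357670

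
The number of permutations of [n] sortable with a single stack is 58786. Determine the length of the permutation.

11

Stack-sortable permutations of [n] are counted by C_n; 58786 = C_11.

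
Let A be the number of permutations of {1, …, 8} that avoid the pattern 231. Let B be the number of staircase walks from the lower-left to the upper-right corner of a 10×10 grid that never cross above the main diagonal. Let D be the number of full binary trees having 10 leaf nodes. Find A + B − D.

Permutations of [n] avoiding any single length-3 pattern are counted by C_n; here n = 8. So A = C_8 = 1430.
Sub-diagonal monotone paths from (0,0) to (10,10) biject with Dyck paths of semilength 10, giving C_10. So B = C_10 = 16796.
Full binary trees with 10 leaves have 10−1 = 9 internal nodes, so there are C_9 of them. So D = C_9 = 4862.
A + B − D = 1430 + 16796 − 4862 = 13364.

13364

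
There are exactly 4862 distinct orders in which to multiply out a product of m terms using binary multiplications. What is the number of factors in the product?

Parenthesizations of m factors are counted by C_{m−1}. Since C_9 = 4862, the index is 9.
So the index is 9, and the number of factors is 9 + 1 = 10.

10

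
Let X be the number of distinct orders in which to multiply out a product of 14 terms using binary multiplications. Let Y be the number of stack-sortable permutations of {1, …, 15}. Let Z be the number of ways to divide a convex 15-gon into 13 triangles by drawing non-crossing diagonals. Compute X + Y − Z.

9694845

Ways to associate a product of 14 factors correspond to binary trees on 14 leaves, so the count is C_13. So X = C_13 = 742900.
Stack-sortable permutations are exactly the 231-avoiding ones, counted by C_n; here n = 15. So Y = C_15 = 9694845.
A convex 15-gon is triangulated into 13 triangles, and the number of such triangulations is the Catalan number C_{15−2} = C_13. So Z = C_13 = 742900.
X + Y − Z = 742900 + 9694845 − 742900 = 9694845.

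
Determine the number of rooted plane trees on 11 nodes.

16796

A rooted plane tree on 11 nodes has 10 edges, and such trees are counted by C_10.
C_10 = C(20,10)/11 = 184756/11 = 16796.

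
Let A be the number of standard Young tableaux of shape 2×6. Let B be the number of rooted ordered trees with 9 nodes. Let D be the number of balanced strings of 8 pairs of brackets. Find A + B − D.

Standard Young tableaux of shape 2×n are counted by C_n; here n = 6. So A = C_6 = 132.
Rooted ordered (plane) trees on m nodes have m−1 edges and are counted by C_{m−1}; m = 9 gives C_8. So B = C_8 = 1430.
A balanced arrangement of 8 bracket pairs is a Dyck word of semilength 8, so the count is C_8. So D = C_8 = 1430.
A + B − D = 132 + 1430 − 1430 = 132.

132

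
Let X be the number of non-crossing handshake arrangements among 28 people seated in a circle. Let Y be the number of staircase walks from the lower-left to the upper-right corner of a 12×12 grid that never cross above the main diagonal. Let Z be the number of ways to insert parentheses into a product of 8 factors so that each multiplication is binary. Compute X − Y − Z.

2465999

Non-crossing handshake pairings of 2n people are counted by C_n; 28 people gives n = 14. So X = C_14 = 2674440.
Monotone paths in an n×n grid that stay weakly below the diagonal are counted by C_n; here n = 12. So Y = C_12 = 208012.
Ways to associate a product of 8 factors correspond to binary trees on 8 leaves, so the count is C_7. So Z = C_7 = 429.
X − Y − Z = 2674440 − 208012 − 429 = 2465999.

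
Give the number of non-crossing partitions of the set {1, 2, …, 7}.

429

The non-crossing partitions of [7] form a lattice of size C_7.
C_7 = C(14,7)/8 = 3432/8 = 429.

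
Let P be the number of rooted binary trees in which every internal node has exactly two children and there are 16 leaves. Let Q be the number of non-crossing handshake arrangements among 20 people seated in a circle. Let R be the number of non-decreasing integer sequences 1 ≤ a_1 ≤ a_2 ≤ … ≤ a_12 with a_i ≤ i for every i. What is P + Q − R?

A full binary tree with L leaves has L−1 internal nodes and is counted by C_{L−1}; L = 16 gives C_15. So P = C_15 = 9694845.
Non-crossing handshake pairings of 2n people are counted by C_n; 20 people gives n = 10. So Q = C_10 = 16796.
Weakly increasing sequences with a_i ≤ i biject with Dyck paths of semilength 12, so there are C_12. So R = C_12 = 208012.
P + Q − R = 9694845 + 16796 − 208012 = 9503629.

9503629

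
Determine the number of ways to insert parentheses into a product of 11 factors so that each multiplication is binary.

Bracketing 11 factors into binary products is counted by C_{11−1} = C_10.
C_10 = C(20,10)/11 = 184756/11 = 16796.

16796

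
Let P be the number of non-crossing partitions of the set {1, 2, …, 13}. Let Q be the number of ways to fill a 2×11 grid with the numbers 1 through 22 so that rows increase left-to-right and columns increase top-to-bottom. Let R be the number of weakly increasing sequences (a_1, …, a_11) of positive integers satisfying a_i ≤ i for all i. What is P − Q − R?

625328

Non-crossing partitions of an n-element set are counted by C_n; here n = 13. So P = C_13 = 742900.
By the hook-length formula (or a Dyck-path bijection), SYT of shape 2×11 number C_11. So Q = C_11 = 58786.
Weakly increasing sequences with a_i ≤ i biject with Dyck paths of semilength 11, so there are C_11. So R = C_11 = 58786.
P − Q − R = 742900 − 58786 − 58786 = 625328.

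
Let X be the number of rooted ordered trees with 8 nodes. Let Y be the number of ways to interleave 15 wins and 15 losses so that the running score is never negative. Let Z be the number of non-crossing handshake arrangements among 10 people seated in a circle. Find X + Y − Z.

Rooted ordered (plane) trees on m nodes have m−1 edges and are counted by C_{m−1}; m = 8 gives C_7. So X = C_7 = 429.
Ballot sequences with n votes each where one side never trails are Dyck words, counted by C_n; here n = 15. So Y = C_15 = 9694845.
Non-crossing handshake pairings of 2n people are counted by C_n; 10 people gives n = 5. So Z = C_5 = 42.
X + Y − Z = 429 + 9694845 − 42 = 9695232.

9695232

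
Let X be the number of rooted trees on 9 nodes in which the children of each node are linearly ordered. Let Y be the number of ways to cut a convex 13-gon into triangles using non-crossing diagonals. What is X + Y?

60216

A rooted plane tree on 9 nodes has 8 edges, and such trees are counted by C_8. So X = C_8 = 1430.
A convex 13-gon is triangulated into 11 triangles, and the number of such triangulations is the Catalan number C_{13−2} = C_11. So Y = C_11 = 58786.
X + Y = 1430 + 58786 = 60216.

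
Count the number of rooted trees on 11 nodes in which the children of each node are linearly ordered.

16796

Rooted ordered (plane) trees on m nodes have m−1 edges and are counted by C_{m−1}; m = 11 gives C_10.
C_10 = C_9 · 2(2·9+1)/(9+2) = 4862 · 38/11 = 16796.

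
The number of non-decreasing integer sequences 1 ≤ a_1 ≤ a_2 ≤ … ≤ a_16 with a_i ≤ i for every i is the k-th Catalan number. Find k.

16

Such sub-staircase sequences of length n are counted by C_n; here n = 16.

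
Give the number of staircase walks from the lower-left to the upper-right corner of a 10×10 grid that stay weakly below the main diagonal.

16796

Sub-diagonal monotone paths from (0,0) to (10,10) biject with Dyck paths of semilength 10, giving C_10.
C_10 = C(20,10)/11 = 184756/11 = 16796.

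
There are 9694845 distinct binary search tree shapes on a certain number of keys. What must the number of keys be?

15

Binary search tree shapes on n keys are counted by C_n. Since C_15 = 9694845, the index is 15.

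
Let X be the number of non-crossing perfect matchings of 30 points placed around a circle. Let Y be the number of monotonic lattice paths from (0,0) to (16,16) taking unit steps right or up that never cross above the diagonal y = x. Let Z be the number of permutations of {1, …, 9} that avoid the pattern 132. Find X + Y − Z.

45047653

Non-crossing perfect matchings of 2n points on a circle are counted by C_n; with 30 points, n = 15. So X = C_15 = 9694845.
Monotone paths in an n×n grid that stay weakly below the diagonal are counted by C_n; here n = 16. So Y = C_16 = 35357670.
For any fixed pattern of length 3, the pattern-avoiding permutations of [9] number C_9. So Z = C_9 = 4862.
X + Y − Z = 9694845 + 35357670 − 4862 = 45047653.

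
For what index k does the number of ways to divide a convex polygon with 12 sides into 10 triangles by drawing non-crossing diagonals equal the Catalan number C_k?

10

A convex 12-gon is triangulated into 10 triangles, and the number of such triangulations is the Catalan number C_{12−2} = C_10.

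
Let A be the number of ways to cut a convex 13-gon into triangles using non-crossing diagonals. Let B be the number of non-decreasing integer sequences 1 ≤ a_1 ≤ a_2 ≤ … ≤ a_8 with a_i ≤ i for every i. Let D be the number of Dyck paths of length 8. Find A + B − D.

60202

A convex 13-gon is triangulated into 11 triangles, and the number of such triangulations is the Catalan number C_{13−2} = C_11. So A = C_11 = 58786.
Such sub-staircase sequences of length n are counted by C_n; here n = 8. So B = C_8 = 1430.
A Dyck path with 4 up-steps and 4 down-steps has semilength 4, so there are C_4 of them. So D = C_4 = 14.
A + B − D = 58786 + 1430 − 14 = 60202.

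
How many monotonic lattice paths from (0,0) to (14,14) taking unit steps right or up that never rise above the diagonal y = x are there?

2674440

Sub-diagonal monotone paths from (0,0) to (14,14) biject with Dyck paths of semilength 14, giving C_14.
C_14 = C_13 · 2(2·13+1)/(13+2) = 742900 · 54/15 = 2674440.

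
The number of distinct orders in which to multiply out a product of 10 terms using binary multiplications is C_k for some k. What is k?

Parenthesizations of m factors correspond to full binary trees with m leaves, counted by C_{m−1}; m = 10 gives C_9.

9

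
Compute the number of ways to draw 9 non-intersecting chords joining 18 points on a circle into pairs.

4862

Non-crossing perfect matchings of 2n points on a circle are counted by C_n; with 18 points, n = 9.
C_9 = C_8 · 2(2·8+1)/(8+2) = 1430 · 34/10 = 4862.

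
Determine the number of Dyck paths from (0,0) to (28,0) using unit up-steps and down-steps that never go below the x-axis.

Paths of 14 up- and 14 down-steps that never dip below the axis are Dyck paths; their count is C_14.
C_14 = C_13 · 2(2·13+1)/(13+2) = 742900 · 54/15 = 2674440.

2674440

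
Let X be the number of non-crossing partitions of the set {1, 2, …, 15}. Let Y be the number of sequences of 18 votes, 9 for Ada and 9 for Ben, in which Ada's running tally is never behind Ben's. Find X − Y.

Non-crossing partitions of an n-element set are counted by C_n; here n = 15. So X = C_15 = 9694845.
Reading a vote for the leader as '(' and for the other as ')' turns such a sequence into a balanced string of 9 pairs, so the count is C_9. So Y = C_9 = 4862.
X − Y = 9694845 − 4862 = 9689983.

9689983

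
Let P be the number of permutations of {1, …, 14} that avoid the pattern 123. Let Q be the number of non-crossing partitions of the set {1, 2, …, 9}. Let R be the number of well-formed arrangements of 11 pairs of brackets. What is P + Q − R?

For any fixed pattern of length 3, the pattern-avoiding permutations of [14] number C_14. So P = C_14 = 2674440.
The non-crossing partitions of [9] form a lattice of size C_9. So Q = C_9 = 4862.
A balanced arrangement of 11 bracket pairs is a Dyck word of semilength 11, so the count is C_11. So R = C_11 = 58786.
P + Q − R = 2674440 + 4862 − 58786 = 2620516.

2620516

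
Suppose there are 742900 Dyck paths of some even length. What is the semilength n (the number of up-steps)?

Dyck paths of semilength n are counted by C_n; 742900 = C_13.

13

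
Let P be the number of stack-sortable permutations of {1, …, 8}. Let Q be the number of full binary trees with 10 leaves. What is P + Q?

By Knuth's characterisation, the stack-sortable permutations of length 8 are the 231-avoiders, numbering C_8. So P = C_8 = 1430.
A full binary tree with L leaves has L−1 internal nodes and is counted by C_{L−1}; L = 10 gives C_9. So Q = C_9 = 4862.
P + Q = 1430 + 4862 = 6292.

6292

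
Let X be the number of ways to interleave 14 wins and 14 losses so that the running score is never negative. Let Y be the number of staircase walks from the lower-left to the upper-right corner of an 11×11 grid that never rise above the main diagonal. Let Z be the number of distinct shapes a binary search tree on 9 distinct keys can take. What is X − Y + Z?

2620516

Reading a vote for the leader as '(' and for the other as ')' turns such a sequence into a balanced string of 14 pairs, so the count is C_14. So X = C_14 = 2674440.
Sub-diagonal monotone paths from (0,0) to (11,11) biject with Dyck paths of semilength 11, giving C_11. So Y = C_11 = 58786.
There are C_n binary search tree shapes on n keys; with n = 9 that is C_9. So Z = C_9 = 4862.
X − Y + Z = 2674440 − 58786 + 4862 = 2620516.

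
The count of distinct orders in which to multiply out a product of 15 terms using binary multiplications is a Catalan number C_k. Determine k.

Ways to associate a product of 15 factors correspond to binary trees on 15 leaves, so the count is C_14.

14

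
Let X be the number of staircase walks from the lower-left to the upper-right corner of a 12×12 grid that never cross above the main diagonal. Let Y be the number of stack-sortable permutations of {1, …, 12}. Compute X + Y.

416024

Monotone paths in an n×n grid that stay weakly below the diagonal are counted by C_n; here n = 12. So X = C_12 = 208012.
By Knuth's characterisation, the stack-sortable permutations of length 12 are the 231-avoiders, numbering C_12. So Y = C_12 = 208012.
X + Y = 208012 + 208012 = 416024.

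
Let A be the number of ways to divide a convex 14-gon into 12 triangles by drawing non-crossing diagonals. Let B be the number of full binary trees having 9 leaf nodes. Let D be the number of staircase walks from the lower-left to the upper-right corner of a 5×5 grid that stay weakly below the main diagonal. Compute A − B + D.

206624

The number of triangulations of a 14-gon is the Catalan number C_12 (index = sides − 2). So A = C_12 = 208012.
A full binary tree with L leaves has L−1 internal nodes and is counted by C_{L−1}; L = 9 gives C_8. So B = C_8 = 1430.
Sub-diagonal monotone paths from (0,0) to (5,5) biject with Dyck paths of semilength 5, giving C_5. So D = C_5 = 42.
A − B + D = 208012 − 1430 + 42 = 206624.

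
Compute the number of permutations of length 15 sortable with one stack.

Stack-sortable permutations are exactly the 231-avoiding ones, counted by C_n; here n = 15.
C_15 = 9694845.

9694845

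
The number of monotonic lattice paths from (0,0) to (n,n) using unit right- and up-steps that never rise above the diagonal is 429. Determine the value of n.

7

Such diagonal-avoiding paths in an n×n grid are counted by C_n. Since C_7 = 429, the index is 7.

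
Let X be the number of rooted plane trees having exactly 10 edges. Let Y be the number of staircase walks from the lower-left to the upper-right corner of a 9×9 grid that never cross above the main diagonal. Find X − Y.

A rooted plane tree with 10 edges has 11 nodes, and the count is C_10. So X = C_10 = 16796.
Monotone paths in an n×n grid that stay weakly below the diagonal are counted by C_n; here n = 9. So Y = C_9 = 4862.
X − Y = 16796 − 4862 = 11934.

11934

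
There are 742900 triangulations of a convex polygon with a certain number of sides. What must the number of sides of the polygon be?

Triangulations of a convex m-gon are counted by C_{m−2}. Since C_13 = 742900, the index is 13.
So m − 2 = 13, giving m = 15 sides.

15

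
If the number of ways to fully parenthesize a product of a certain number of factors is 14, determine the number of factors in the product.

Parenthesizations of m factors are counted by C_{m−1}; 14 = C_4.
So the index is 4, and the number of factors is 4 + 1 = 5.

5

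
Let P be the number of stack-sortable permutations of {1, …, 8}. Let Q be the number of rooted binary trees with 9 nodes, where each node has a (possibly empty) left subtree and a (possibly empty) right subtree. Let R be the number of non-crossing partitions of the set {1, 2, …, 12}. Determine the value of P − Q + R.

204580

By Knuth's characterisation, the stack-sortable permutations of length 8 are the 231-avoiders, numbering C_8. So P = C_8 = 1430.
There are C_n binary search tree shapes on n keys; with n = 9 that is C_9. So Q = C_9 = 4862.
The non-crossing partitions of [12] form a lattice of size C_12. So R = C_12 = 208012.
P − Q + R = 1430 − 4862 + 208012 = 204580.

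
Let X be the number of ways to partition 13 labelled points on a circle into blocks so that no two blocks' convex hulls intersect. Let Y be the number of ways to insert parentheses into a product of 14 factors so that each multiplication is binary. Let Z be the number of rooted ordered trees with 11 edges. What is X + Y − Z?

1427014

Non-crossing partitions of an n-element set are counted by C_n; here n = 13. So X = C_13 = 742900.
Ways to associate a product of 14 factors correspond to binary trees on 14 leaves, so the count is C_13. So Y = C_13 = 742900.
A rooted plane tree with 11 edges has 12 nodes, and the count is C_11. So Z = C_11 = 58786.
X + Y − Z = 742900 + 742900 − 58786 = 1427014.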